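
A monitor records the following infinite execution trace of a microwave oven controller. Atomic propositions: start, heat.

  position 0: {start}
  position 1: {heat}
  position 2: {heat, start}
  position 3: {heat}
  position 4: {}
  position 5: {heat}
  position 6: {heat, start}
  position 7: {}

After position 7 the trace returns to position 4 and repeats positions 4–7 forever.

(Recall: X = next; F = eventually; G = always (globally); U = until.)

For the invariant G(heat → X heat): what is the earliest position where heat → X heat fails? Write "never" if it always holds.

Check heat → X heat at each position in order: 0 ✓, 1 ✓, 2 ✓.
At position 3 the labels are {heat} and the next position 4 has {}, so heat → X heat is false there. This is the first violation.

3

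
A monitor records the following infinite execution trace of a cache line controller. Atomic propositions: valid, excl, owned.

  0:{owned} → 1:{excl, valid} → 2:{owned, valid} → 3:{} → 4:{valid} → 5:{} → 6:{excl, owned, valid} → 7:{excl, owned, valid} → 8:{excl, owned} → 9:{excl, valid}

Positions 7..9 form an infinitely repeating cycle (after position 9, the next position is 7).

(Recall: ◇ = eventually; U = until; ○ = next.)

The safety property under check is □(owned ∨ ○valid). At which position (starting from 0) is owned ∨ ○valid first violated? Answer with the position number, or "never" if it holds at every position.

Check owned ∨ ○valid at each position in order: 0 ✓, 1 ✓, 2 ✓, 3 ✓.
At position 4 the labels are {valid} and the next position 5 has {}, so owned ∨ ○valid is false there. This is the first violation.

4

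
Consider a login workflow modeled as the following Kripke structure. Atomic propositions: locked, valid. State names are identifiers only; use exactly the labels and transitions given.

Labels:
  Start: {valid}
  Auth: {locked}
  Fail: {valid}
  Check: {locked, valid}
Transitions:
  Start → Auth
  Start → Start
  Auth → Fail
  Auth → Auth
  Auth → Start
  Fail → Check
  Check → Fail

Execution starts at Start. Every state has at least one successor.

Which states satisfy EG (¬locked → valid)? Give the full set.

{Start, Auth, Fail, Check}

States satisfying ¬locked → valid: {Start, Auth, Fail, Check}.
States satisfying EG (¬locked → valid): {Start, Auth, Fail, Check}.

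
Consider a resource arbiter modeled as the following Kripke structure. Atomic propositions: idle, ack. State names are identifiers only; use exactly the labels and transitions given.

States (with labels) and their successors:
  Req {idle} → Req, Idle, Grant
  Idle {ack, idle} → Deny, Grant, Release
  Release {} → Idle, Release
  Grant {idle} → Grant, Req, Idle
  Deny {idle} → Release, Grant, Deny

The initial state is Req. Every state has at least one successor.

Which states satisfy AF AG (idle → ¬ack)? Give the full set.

States satisfying AG (idle → ¬ack): ∅.
States satisfying AF AG (idle → ¬ack): ∅.

none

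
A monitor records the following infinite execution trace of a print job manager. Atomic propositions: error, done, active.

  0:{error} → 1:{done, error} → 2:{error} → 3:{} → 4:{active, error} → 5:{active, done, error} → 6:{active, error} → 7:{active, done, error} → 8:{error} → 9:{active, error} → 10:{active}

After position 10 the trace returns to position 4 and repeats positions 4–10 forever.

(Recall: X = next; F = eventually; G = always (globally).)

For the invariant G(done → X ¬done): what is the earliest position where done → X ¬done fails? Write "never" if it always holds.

never

done → X ¬done holds at every position 0..10, and those are all the positions the trace ever visits, so the invariant G(done → X ¬done) is never violated.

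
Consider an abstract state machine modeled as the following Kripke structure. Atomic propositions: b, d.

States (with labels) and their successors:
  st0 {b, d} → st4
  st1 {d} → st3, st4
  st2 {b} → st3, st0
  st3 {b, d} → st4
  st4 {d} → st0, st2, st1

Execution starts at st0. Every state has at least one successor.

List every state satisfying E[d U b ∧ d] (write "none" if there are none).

States satisfying d: {st0, st1, st3, st4}.
States satisfying b ∧ d: {st0, st3}.
States satisfying E[d U b ∧ d]: {st0, st1, st3, st4}.

{st0, st1, st3, st4}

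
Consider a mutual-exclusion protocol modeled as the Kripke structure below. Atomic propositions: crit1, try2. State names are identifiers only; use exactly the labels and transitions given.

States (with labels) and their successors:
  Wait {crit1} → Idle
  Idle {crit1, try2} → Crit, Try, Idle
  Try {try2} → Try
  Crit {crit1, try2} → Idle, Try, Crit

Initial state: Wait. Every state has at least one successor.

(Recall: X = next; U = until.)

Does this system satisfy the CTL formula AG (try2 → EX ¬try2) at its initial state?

Violated

States satisfying try2 → EX ¬try2: {Wait}.
States satisfying AG (try2 → EX ¬try2): ∅.
Crit is reachable from Wait and violates try2 → EX ¬try2, so AG fails at Wait.
Wait ∉ Sat(AG (try2 → EX ¬try2)).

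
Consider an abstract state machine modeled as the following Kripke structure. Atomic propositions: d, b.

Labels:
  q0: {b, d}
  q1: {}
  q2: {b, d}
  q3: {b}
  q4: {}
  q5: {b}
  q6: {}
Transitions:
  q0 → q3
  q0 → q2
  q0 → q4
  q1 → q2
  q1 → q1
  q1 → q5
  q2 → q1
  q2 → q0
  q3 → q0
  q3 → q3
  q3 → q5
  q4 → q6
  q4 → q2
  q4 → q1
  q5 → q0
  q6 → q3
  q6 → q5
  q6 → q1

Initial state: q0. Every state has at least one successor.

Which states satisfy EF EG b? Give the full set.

{q0, q1, q2, q3, q4, q5, q6}

States satisfying EG b: {q0, q2, q3, q5}.
States satisfying EF EG b: {q0, q1, q2, q3, q4, q5, q6}.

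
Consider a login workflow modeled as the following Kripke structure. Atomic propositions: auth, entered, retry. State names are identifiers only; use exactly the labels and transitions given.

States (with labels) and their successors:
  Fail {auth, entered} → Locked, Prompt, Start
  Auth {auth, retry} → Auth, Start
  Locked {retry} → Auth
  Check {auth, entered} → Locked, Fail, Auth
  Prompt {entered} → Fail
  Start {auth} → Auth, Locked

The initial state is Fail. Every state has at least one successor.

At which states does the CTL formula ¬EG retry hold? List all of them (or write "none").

States satisfying retry: {Auth, Locked}.
States satisfying EG retry: {Auth, Locked}.
States satisfying ¬EG retry: {Fail, Check, Prompt, Start}.

{Fail, Check, Prompt, Start}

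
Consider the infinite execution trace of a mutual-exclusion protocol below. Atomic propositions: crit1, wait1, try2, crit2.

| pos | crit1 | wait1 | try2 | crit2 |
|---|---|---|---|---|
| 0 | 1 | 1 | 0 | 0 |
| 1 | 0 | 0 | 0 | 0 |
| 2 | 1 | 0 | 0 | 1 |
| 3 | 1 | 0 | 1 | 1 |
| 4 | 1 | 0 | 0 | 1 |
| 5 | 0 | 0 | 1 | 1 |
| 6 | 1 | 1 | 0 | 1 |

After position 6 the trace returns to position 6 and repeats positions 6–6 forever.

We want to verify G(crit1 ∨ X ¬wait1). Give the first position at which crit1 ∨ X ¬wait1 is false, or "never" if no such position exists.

5

Check crit1 ∨ X ¬wait1 at each position in order: 0 ✓, 1 ✓, 2 ✓, 3 ✓, 4 ✓.
At position 5 the labels are {crit2, try2} and the next position 6 has {crit1, crit2, wait1}, so crit1 ∨ X ¬wait1 is false there. This is the first violation.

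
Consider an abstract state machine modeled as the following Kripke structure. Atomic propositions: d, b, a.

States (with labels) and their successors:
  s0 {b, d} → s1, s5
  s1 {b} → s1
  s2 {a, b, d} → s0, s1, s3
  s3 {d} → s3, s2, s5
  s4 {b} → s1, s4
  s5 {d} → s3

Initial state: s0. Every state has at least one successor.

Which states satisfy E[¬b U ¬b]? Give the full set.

{s3, s5}

States satisfying ¬b: {s3, s5}.
States satisfying E[¬b U ¬b]: {s3, s5}.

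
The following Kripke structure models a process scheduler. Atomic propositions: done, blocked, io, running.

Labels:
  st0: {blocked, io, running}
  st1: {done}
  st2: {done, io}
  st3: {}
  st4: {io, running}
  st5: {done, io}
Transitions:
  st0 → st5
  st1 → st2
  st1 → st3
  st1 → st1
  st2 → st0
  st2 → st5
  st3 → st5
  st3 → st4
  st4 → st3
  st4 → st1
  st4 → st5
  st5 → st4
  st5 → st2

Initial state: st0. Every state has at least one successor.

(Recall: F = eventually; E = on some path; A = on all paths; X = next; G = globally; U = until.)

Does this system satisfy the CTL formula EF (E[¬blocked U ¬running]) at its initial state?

Satisfied

States satisfying E[¬blocked U ¬running]: {st1, st2, st3, st4, st5}.
States satisfying EF (E[¬blocked U ¬running]): {st0, st1, st2, st3, st4, st5}.
Some path from st0 reaches a state where E[¬blocked U ¬running] holds.
st0 ∈ Sat(EF (E[¬blocked U ¬running])).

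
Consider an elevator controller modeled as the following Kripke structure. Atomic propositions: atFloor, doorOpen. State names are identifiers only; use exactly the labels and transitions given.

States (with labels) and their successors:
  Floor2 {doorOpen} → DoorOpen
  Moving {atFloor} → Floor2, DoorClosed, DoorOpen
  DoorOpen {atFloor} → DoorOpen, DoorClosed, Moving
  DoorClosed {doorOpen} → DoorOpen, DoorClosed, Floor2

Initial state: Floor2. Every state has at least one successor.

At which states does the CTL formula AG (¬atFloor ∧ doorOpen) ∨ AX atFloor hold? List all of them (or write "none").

{Floor2}

States satisfying ¬atFloor ∧ doorOpen: {Floor2, DoorClosed}.
States satisfying AG (¬atFloor ∧ doorOpen): ∅.
States satisfying atFloor: {Moving, DoorOpen}.
States satisfying AX atFloor: {Floor2}.
States satisfying AG (¬atFloor ∧ doorOpen) ∨ AX atFloor: {Floor2}.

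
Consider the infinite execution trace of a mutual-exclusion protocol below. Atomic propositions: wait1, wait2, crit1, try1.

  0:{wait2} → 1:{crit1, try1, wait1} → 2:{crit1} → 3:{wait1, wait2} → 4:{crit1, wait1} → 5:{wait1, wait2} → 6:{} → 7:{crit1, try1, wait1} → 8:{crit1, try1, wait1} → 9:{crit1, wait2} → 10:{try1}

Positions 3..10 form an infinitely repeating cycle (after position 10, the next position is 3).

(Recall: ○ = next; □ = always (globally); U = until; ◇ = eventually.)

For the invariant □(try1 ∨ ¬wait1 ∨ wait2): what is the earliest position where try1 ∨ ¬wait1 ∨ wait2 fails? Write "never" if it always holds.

Check try1 ∨ ¬wait1 ∨ wait2 at each position in order: 0 ✓, 1 ✓, 2 ✓, 3 ✓.
At position 4 the labels are {crit1, wait1}, so try1 ∨ ¬wait1 ∨ wait2 is false there. This is the first violation.

4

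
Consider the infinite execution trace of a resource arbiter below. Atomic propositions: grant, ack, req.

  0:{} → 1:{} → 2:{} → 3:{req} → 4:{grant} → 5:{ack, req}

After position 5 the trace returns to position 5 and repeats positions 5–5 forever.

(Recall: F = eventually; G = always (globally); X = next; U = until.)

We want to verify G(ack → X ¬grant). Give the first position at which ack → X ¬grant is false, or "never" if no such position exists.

ack → X ¬grant holds at every position 0..5, and those are all the positions the trace ever visits, so the invariant G(ack → X ¬grant) is never violated.

never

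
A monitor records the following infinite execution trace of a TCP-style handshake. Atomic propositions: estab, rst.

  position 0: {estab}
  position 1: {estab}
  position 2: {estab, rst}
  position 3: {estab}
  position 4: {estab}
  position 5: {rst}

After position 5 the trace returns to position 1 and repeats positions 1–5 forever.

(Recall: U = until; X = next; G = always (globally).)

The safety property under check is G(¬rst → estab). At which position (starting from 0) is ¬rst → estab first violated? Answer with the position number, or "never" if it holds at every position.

¬rst → estab holds at every position 0..5, and those are all the positions the trace ever visits, so the invariant G(¬rst → estab) is never violated.

never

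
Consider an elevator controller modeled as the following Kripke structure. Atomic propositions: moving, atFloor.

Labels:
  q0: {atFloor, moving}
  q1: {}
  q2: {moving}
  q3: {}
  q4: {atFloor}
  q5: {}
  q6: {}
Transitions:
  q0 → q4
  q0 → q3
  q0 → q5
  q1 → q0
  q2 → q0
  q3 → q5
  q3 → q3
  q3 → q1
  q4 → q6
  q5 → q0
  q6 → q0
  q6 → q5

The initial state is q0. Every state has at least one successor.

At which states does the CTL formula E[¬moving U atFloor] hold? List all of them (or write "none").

States satisfying ¬moving: {q1, q3, q4, q5, q6}.
States satisfying atFloor: {q0, q4}.
States satisfying E[¬moving U atFloor]: {q0, q1, q3, q4, q5, q6}.

{q0, q1, q3, q4, q5, q6}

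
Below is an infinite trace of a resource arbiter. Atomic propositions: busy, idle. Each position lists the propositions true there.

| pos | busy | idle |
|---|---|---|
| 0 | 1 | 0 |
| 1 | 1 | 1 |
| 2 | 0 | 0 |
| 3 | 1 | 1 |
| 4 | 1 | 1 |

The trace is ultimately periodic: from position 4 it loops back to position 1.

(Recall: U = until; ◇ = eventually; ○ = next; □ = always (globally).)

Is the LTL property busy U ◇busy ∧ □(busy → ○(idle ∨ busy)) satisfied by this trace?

Walking from position 0: ◇busy first holds at position 0, and busy holds at every earlier position along the way, so busy U ◇busy holds.
busy → ○(idle ∨ busy) must hold at every position from 0 onward. It fails at position 1, so □(busy → ○(idle ∨ busy)) is false.
Positions where busy holds: 0, 1, 3, 4.
Check ○(idle ∨ busy) at each: 0→ok, 1→fails, 3→ok, 4→ok.
At position 0: busy U ◇busy is true; □(busy → ○(idle ∨ busy)) is false; so busy U ◇busy ∧ □(busy → ○(idle ∨ busy)) is false.

Does not hold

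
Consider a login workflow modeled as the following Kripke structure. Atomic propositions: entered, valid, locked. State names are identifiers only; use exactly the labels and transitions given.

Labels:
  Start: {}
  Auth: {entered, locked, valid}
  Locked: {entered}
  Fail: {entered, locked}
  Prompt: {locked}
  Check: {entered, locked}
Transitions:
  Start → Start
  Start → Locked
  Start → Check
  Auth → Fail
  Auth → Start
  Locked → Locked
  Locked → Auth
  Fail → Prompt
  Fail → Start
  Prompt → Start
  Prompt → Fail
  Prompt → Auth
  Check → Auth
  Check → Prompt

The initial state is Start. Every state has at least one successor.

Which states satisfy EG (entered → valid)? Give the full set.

States satisfying entered → valid: {Start, Auth, Prompt}.
States satisfying EG (entered → valid): {Start, Auth, Prompt}.

{Start, Auth, Prompt}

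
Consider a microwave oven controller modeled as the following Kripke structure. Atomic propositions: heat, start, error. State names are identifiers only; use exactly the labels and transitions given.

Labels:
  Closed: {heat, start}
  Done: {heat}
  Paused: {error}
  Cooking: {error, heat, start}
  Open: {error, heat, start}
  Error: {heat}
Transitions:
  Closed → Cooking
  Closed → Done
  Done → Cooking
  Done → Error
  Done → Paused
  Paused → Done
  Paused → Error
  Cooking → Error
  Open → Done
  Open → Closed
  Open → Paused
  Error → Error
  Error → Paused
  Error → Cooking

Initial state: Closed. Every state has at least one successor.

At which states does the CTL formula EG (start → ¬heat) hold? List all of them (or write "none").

States satisfying start → ¬heat: {Done, Paused, Error}.
States satisfying EG (start → ¬heat): {Done, Paused, Error}.

{Done, Paused, Error}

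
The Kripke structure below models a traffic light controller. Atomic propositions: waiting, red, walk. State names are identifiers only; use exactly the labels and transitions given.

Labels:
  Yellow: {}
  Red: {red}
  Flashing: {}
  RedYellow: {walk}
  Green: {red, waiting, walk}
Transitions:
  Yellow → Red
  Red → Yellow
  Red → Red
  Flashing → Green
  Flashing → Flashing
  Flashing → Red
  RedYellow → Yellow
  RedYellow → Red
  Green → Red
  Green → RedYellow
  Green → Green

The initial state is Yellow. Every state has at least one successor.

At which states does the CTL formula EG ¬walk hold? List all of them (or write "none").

{Yellow, Red, Flashing}

States satisfying ¬walk: {Yellow, Red, Flashing}.
States satisfying EG ¬walk: {Yellow, Red, Flashing}.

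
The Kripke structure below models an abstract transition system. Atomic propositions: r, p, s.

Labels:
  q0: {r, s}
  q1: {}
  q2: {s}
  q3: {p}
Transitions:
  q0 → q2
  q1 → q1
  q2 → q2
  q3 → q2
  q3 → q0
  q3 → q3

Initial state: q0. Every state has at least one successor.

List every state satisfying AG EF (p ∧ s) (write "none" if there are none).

States satisfying EF (p ∧ s): ∅.
States satisfying AG EF (p ∧ s): ∅.

none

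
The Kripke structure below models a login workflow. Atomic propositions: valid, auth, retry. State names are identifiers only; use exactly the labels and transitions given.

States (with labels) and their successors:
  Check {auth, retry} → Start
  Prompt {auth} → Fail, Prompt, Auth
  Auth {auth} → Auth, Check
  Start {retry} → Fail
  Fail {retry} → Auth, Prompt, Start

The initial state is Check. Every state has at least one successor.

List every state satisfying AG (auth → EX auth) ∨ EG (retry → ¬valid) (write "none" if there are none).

{Check, Prompt, Auth, Start, Fail}

States satisfying auth → EX auth: {Prompt, Auth, Start, Fail}.
States satisfying AG (auth → EX auth): ∅.
States satisfying retry → ¬valid: {Check, Prompt, Auth, Start, Fail}.
States satisfying EG (retry → ¬valid): {Check, Prompt, Auth, Start, Fail}.
States satisfying AG (auth → EX auth) ∨ EG (retry → ¬valid): {Check, Prompt, Auth, Start, Fail}.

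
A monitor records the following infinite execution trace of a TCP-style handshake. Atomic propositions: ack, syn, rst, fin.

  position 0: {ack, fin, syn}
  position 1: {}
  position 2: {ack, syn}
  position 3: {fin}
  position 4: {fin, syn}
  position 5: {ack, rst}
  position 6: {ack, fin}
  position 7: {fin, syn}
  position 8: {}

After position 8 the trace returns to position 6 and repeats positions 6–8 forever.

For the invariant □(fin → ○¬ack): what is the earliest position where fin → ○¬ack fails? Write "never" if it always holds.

Check fin → ○¬ack at each position in order: 0 ✓, 1 ✓, 2 ✓, 3 ✓.
At position 4 the labels are {fin, syn} and the next position 5 has {ack, rst}, so fin → ○¬ack is false there. This is the first violation.

4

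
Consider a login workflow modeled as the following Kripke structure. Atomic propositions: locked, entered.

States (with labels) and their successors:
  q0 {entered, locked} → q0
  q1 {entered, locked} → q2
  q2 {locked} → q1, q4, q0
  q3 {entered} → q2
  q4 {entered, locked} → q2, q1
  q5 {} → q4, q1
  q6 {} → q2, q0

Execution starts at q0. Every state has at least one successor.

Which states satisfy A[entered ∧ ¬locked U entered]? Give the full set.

{q0, q1, q3, q4}

States satisfying entered ∧ ¬locked: {q3}.
States satisfying entered: {q0, q1, q3, q4}.
States satisfying A[entered ∧ ¬locked U entered]: {q0, q1, q3, q4}.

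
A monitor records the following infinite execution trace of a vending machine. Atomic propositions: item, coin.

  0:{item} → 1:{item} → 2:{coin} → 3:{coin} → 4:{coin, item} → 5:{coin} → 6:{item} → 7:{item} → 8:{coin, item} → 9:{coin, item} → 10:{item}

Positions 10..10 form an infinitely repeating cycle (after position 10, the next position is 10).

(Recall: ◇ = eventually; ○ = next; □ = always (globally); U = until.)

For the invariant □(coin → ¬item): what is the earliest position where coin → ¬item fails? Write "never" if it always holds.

4

Check coin → ¬item at each position in order: 0 ✓, 1 ✓, 2 ✓, 3 ✓.
At position 4 the labels are {coin, item}, so coin → ¬item is false there. This is the first violation.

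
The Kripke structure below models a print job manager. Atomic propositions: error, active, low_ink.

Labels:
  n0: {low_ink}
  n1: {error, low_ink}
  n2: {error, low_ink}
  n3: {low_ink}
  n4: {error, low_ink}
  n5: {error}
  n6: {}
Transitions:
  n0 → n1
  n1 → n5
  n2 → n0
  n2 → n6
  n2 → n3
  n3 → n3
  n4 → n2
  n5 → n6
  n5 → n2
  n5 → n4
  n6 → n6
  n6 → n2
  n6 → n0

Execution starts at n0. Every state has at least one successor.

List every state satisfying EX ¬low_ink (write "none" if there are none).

States satisfying ¬low_ink: {n5, n6}.
States satisfying EX ¬low_ink: {n1, n2, n5, n6}.

{n1, n2, n5, n6}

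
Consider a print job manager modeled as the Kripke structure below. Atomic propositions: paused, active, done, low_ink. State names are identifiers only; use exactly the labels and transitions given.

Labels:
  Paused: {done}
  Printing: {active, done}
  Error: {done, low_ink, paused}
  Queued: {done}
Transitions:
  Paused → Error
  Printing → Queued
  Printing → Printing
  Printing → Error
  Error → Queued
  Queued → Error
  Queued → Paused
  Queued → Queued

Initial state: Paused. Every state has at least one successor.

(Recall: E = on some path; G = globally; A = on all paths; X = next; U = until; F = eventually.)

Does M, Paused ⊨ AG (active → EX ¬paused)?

Satisfied

States satisfying active → EX ¬paused: {Paused, Printing, Error, Queued}.
States satisfying AG (active → EX ¬paused): {Paused, Printing, Error, Queued}.
Every state reachable from Paused satisfies active → EX ¬paused.
Paused ∈ Sat(AG (active → EX ¬paused)).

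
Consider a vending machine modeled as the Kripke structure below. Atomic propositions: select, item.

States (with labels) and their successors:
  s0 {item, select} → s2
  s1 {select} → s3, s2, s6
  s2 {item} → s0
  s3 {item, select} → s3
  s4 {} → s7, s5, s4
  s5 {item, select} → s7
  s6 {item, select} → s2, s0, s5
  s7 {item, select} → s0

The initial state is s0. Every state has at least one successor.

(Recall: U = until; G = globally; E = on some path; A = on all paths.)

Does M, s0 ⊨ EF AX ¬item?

Violated

States satisfying AX ¬item: ∅.
States satisfying EF AX ¬item: ∅.
No suitable path/successor from s0 witnesses the formula.
s0 ∉ Sat(EF AX ¬item).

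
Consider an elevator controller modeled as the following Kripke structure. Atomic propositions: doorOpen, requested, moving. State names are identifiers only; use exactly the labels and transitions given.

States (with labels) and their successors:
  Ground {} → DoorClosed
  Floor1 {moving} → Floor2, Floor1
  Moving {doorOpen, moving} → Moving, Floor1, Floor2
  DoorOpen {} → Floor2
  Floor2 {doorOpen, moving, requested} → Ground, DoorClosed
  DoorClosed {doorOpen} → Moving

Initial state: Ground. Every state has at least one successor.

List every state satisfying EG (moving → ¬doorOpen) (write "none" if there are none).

{Floor1}

States satisfying moving → ¬doorOpen: {Ground, Floor1, DoorOpen, DoorClosed}.
States satisfying EG (moving → ¬doorOpen): {Floor1}.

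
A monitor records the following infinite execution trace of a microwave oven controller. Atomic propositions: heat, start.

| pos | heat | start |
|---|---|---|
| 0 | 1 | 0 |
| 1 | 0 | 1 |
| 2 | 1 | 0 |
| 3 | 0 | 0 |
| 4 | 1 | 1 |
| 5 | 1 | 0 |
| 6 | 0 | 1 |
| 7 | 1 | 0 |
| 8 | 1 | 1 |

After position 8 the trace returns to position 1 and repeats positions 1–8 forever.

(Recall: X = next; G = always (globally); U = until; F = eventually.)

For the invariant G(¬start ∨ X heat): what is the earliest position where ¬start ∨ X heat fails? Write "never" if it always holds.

Check ¬start ∨ X heat at each position in order: 0 ✓, 1 ✓, 2 ✓, 3 ✓, 4 ✓, 5 ✓, 6 ✓, 7 ✓.
At position 8 the labels are {heat, start} and the next position 1 has {start}, so ¬start ∨ X heat is false there. This is the first violation.

8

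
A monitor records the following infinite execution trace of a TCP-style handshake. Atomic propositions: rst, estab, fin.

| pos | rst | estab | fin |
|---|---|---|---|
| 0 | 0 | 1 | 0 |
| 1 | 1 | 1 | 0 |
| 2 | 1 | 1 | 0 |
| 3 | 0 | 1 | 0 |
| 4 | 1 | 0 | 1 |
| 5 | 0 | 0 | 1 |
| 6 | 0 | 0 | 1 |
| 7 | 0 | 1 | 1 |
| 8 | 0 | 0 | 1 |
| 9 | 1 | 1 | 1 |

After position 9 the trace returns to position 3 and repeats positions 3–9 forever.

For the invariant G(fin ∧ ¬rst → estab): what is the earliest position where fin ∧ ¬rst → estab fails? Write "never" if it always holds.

5

Check fin ∧ ¬rst → estab at each position in order: 0 ✓, 1 ✓, 2 ✓, 3 ✓, 4 ✓.
At position 5 the labels are {fin}, so fin ∧ ¬rst → estab is false there. This is the first violation.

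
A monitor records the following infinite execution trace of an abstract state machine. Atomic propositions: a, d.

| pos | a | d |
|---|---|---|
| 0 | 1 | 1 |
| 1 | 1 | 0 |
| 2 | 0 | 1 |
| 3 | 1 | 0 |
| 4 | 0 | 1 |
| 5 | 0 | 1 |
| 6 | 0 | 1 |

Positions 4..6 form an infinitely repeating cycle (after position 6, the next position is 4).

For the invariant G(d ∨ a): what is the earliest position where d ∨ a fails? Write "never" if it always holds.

never

d ∨ a holds at every position 0..6, and those are all the positions the trace ever visits, so the invariant G(d ∨ a) is never violated.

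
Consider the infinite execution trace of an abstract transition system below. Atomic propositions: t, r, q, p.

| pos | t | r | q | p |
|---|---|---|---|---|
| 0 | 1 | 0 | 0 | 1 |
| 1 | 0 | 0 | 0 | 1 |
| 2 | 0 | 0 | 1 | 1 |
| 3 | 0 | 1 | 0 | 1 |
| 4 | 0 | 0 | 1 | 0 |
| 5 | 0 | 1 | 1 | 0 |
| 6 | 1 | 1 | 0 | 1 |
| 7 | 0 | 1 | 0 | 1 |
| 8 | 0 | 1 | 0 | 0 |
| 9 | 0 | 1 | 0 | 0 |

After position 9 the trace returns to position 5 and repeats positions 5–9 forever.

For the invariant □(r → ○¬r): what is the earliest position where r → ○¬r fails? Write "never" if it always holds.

5

Check r → ○¬r at each position in order: 0 ✓, 1 ✓, 2 ✓, 3 ✓, 4 ✓.
At position 5 the labels are {q, r} and the next position 6 has {p, r, t}, so r → ○¬r is false there. This is the first violation.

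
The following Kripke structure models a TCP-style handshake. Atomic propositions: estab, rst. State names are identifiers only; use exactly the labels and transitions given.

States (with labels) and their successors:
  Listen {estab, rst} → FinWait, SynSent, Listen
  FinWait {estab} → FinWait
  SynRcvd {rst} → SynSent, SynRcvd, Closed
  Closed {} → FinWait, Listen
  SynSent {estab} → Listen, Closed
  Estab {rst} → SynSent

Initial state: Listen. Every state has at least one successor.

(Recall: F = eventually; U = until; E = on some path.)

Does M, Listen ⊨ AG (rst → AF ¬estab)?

States satisfying rst → AF ¬estab: {FinWait, SynRcvd, Closed, SynSent, Estab}.
States satisfying AG (rst → AF ¬estab): {FinWait}.
Listen is reachable from Listen and violates rst → AF ¬estab, so AG fails at Listen.
Listen ∉ Sat(AG (rst → AF ¬estab)).

No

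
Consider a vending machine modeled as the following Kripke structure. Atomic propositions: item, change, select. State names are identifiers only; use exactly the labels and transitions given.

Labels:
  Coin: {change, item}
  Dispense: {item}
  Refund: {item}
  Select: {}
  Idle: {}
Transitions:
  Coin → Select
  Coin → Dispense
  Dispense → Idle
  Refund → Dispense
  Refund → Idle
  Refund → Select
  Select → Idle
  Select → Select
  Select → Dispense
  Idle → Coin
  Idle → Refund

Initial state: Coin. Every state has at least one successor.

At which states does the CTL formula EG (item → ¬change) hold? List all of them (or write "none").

States satisfying item → ¬change: {Dispense, Refund, Select, Idle}.
States satisfying EG (item → ¬change): {Dispense, Refund, Select, Idle}.

{Dispense, Refund, Select, Idle}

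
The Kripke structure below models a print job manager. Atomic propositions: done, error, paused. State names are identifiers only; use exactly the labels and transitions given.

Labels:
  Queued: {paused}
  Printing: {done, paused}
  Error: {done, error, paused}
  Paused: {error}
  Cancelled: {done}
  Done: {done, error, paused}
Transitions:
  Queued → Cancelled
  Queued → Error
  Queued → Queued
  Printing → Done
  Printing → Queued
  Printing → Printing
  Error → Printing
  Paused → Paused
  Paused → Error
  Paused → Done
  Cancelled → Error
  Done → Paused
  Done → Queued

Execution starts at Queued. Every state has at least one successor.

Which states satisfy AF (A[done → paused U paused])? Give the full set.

States satisfying A[done → paused U paused]: {Queued, Printing, Error, Done}.
States satisfying AF (A[done → paused U paused]): {Queued, Printing, Error, Cancelled, Done}.

{Queued, Printing, Error, Cancelled, Done}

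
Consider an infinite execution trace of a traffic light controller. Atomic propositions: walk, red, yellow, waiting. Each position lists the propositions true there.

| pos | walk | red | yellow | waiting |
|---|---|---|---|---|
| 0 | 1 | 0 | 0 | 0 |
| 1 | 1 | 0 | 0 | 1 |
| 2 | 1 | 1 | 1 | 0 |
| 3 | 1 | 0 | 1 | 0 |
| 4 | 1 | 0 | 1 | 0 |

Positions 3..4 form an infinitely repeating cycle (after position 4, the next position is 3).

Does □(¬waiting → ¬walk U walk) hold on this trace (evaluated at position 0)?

Yes

¬waiting → ¬walk U walk holds at every position 0..4, and those are all positions ever visited, so □(¬waiting → ¬walk U walk) holds.
Positions where ¬waiting holds: 0, 2, 3, 4.
Check ¬walk U walk at each: 0→ok, 2→ok, 3→ok, 4→ok.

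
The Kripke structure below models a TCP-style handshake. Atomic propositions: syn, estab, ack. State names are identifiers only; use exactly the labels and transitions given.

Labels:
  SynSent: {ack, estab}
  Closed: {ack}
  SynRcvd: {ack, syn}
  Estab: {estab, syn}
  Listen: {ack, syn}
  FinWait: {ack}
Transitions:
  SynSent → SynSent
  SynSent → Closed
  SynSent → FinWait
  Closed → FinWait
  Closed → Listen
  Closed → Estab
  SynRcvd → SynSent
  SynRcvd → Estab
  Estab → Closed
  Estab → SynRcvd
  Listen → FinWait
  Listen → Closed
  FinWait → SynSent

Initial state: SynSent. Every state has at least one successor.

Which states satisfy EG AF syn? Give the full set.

{SynRcvd, Estab}

States satisfying AF syn: {SynRcvd, Estab, Listen}.
States satisfying EG AF syn: {SynRcvd, Estab}.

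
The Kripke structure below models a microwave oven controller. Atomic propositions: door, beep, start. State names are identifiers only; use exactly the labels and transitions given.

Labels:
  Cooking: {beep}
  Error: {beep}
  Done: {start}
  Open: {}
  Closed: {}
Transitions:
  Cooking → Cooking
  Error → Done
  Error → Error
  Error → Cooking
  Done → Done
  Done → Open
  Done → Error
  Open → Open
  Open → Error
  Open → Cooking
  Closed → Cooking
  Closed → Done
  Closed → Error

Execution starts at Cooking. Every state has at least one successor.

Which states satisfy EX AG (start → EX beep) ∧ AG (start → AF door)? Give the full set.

{Cooking}

States satisfying AG (start → EX beep): {Cooking, Error, Done, Open, Closed}.
States satisfying EX AG (start → EX beep): {Cooking, Error, Done, Open, Closed}.
States satisfying start → AF door: {Cooking, Error, Open, Closed}.
States satisfying AG (start → AF door): {Cooking}.
States satisfying EX AG (start → EX beep) ∧ AG (start → AF door): {Cooking}.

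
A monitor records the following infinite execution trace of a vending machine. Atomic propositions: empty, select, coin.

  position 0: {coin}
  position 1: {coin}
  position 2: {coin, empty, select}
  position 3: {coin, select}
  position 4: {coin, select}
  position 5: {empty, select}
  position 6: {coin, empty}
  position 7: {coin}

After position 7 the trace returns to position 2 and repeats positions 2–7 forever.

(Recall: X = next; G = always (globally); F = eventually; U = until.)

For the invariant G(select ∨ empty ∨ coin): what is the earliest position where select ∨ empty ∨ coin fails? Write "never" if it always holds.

select ∨ empty ∨ coin holds at every position 0..7, and those are all the positions the trace ever visits, so the invariant G(select ∨ empty ∨ coin) is never violated.

never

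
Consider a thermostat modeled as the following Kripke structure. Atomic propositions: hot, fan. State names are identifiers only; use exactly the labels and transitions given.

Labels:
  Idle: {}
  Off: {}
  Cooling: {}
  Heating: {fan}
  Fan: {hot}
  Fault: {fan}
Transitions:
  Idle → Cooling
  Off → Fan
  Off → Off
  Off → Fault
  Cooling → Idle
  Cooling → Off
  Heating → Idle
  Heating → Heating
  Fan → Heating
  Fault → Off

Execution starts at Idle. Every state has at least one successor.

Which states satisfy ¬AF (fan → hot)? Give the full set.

{Heating}

States satisfying fan → hot: {Idle, Off, Cooling, Fan}.
States satisfying AF (fan → hot): {Idle, Off, Cooling, Fan, Fault}.
States satisfying ¬AF (fan → hot): {Heating}.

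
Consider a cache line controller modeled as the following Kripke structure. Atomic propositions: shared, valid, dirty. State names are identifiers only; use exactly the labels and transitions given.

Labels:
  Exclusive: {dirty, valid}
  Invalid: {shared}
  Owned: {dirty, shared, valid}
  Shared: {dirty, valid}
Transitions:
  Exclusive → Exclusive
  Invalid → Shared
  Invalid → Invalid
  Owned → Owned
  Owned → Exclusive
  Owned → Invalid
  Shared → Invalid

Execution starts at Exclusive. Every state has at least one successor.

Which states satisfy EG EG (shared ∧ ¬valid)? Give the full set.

States satisfying EG (shared ∧ ¬valid): {Invalid}.
States satisfying EG EG (shared ∧ ¬valid): {Invalid}.

{Invalid}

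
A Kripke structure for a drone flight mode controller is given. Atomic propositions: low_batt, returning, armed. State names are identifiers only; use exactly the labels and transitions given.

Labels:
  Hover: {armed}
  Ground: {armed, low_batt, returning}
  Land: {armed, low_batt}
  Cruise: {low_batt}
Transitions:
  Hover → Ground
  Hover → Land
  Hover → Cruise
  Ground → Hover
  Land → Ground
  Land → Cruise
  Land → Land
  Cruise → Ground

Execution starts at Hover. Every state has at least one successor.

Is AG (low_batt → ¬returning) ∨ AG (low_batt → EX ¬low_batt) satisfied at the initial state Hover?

States satisfying low_batt → ¬returning: {Hover, Land, Cruise}.
States satisfying AG (low_batt → ¬returning): ∅.
States satisfying low_batt → EX ¬low_batt: {Hover, Ground}.
States satisfying AG (low_batt → EX ¬low_batt): ∅.
States satisfying AG (low_batt → ¬returning) ∨ AG (low_batt → EX ¬low_batt): ∅.
Hover ∉ Sat(AG (low_batt → ¬returning) ∨ AG (low_batt → EX ¬low_batt)).

No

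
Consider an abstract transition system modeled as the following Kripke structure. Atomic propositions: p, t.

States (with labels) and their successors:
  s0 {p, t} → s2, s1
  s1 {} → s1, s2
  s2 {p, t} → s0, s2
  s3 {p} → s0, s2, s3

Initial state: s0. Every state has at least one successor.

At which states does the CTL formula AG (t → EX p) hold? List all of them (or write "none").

{s0, s1, s2, s3}

States satisfying t → EX p: {s0, s1, s2, s3}.
States satisfying AG (t → EX p): {s0, s1, s2, s3}.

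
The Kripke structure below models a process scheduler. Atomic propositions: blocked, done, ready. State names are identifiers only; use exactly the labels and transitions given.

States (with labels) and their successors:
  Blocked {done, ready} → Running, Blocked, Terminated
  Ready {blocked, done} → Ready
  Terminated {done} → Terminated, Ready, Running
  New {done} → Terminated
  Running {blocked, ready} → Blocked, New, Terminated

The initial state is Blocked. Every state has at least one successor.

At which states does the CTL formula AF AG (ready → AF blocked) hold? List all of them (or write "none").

{Ready}

States satisfying AG (ready → AF blocked): {Ready}.
States satisfying AF AG (ready → AF blocked): {Ready}.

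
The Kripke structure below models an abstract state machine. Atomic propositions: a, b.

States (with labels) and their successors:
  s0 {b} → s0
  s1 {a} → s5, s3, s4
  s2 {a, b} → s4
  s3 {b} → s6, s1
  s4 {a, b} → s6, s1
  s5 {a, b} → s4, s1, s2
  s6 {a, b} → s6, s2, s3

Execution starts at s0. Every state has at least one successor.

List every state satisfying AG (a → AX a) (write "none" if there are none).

States satisfying a → AX a: {s0, s2, s3, s4, s5}.
States satisfying AG (a → AX a): {s0}.

{s0}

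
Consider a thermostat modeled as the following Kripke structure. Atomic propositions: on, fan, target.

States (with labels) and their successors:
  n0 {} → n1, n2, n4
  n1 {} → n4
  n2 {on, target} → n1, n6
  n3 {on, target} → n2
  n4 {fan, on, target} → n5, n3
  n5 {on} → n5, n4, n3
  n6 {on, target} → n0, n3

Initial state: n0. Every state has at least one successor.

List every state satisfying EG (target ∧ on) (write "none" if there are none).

States satisfying target ∧ on: {n2, n3, n4, n6}.
States satisfying EG (target ∧ on): {n2, n3, n4, n6}.

{n2, n3, n4, n6}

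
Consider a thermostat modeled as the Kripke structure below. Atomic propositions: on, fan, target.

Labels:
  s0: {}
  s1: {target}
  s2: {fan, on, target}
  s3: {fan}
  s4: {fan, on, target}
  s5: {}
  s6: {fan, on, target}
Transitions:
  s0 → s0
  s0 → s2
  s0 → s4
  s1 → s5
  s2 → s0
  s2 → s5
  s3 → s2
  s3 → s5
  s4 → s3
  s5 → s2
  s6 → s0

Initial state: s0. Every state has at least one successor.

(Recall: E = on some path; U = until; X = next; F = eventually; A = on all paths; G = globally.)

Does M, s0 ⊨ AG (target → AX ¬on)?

Yes

States satisfying target → AX ¬on: {s0, s1, s2, s3, s4, s5, s6}.
States satisfying AG (target → AX ¬on): {s0, s1, s2, s3, s4, s5, s6}.
Every state reachable from s0 satisfies target → AX ¬on.
s0 ∈ Sat(AG (target → AX ¬on)).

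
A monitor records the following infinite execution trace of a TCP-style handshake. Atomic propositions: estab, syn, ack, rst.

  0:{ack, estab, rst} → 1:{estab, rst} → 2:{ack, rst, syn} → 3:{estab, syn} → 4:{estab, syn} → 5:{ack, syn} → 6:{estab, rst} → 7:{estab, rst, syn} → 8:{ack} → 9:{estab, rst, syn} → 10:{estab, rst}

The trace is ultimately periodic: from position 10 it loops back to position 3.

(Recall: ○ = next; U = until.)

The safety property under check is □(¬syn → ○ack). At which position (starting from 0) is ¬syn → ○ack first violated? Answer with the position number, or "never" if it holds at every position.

At position 0 the labels are {ack, estab, rst} and the next position 1 has {estab, rst}, so ¬syn → ○ack is false there. This is the first violation.

0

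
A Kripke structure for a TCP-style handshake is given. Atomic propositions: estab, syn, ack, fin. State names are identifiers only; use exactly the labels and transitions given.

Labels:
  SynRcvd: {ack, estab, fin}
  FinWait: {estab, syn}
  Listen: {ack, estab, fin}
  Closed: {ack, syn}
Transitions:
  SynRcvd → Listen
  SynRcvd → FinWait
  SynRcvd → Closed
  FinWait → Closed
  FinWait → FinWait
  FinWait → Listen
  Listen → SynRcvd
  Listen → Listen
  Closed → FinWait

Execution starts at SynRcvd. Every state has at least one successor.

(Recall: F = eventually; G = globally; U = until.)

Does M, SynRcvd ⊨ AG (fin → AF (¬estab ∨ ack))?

States satisfying fin → AF (¬estab ∨ ack): {SynRcvd, FinWait, Listen, Closed}.
States satisfying AG (fin → AF (¬estab ∨ ack)): {SynRcvd, FinWait, Listen, Closed}.
Every state reachable from SynRcvd satisfies fin → AF (¬estab ∨ ack).
SynRcvd ∈ Sat(AG (fin → AF (¬estab ∨ ack))).

Satisfied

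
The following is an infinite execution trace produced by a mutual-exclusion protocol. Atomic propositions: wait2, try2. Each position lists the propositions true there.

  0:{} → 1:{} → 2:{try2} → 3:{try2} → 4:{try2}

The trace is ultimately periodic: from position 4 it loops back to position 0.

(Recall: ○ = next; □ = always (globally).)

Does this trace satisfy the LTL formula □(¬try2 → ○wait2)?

¬try2 → ○wait2 must hold at every position from 0 onward. It fails at position 0, so □(¬try2 → ○wait2) is false.
Positions where ¬try2 holds: 0, 1.
Check ○wait2 at each: 0→fails, 1→fails.

Does not hold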